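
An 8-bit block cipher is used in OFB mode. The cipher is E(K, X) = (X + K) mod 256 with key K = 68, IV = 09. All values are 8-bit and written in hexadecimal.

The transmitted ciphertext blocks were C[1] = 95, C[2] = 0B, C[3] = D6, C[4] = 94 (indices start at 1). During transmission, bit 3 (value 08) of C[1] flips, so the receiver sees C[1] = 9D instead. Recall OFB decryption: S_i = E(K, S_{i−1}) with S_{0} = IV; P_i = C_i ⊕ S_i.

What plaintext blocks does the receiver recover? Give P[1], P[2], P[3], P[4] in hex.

P[1] = EC, P[2] = D2, P[3] = 97, P[4] = 3D

Only C[1] changed, to 9D. In OFB, a change in C_i flips the same bit in P_i only; the keystream is unaffected. Decrypting the received ciphertext:
P[1]: S = E(K, 09) = 71; 9D ⊕ 71 = EC.
P[2]: S = E(K, 71) = D9; 0B ⊕ D9 = D2.
P[3]: S = E(K, D9) = 41; D6 ⊕ 41 = 97.
P[4]: S = E(K, 41) = A9; 94 ⊕ A9 = 3D.
Blocks that differ from the original plaintext: P[1].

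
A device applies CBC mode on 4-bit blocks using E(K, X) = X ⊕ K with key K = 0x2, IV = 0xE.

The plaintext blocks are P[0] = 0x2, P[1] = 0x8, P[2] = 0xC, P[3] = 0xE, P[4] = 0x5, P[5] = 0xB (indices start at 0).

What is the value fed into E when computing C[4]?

CBC encryption: C_i = E(K, P_i ⊕ C_{i−1}), with C_{−1} = IV.
C[0]: P[0] ⊕ 0xE = 0xC; E(K, 0xC) = 0xE.
C[1]: P[1] ⊕ 0xE = 0x6; E(K, 0x6) = 0x4.
C[2]: P[2] ⊕ 0x4 = 0x8; E(K, 0x8) = 0xA.
C[3]: P[3] ⊕ 0xA = 0x4; E(K, 0x4) = 0x6.
C[4]: P[4] ⊕ 0x6 = 0x3; E(K, 0x3) = 0x1.
So the input to E for block [4] is 0x3.

0x3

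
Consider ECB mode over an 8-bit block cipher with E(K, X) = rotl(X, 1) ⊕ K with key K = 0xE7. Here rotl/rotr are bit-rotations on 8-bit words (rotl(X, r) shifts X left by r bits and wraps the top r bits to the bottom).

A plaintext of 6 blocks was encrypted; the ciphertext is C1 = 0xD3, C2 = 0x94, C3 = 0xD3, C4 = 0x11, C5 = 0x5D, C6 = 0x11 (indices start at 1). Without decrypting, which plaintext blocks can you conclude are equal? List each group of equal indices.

ECB encrypts each block independently with the same key, so equal ciphertext blocks imply equal plaintext blocks.
C1 = C3 = 0xD3, so P1 = P3.
C4 = C6 = 0x11, so P4 = P6.

P1 = P3; P4 = P6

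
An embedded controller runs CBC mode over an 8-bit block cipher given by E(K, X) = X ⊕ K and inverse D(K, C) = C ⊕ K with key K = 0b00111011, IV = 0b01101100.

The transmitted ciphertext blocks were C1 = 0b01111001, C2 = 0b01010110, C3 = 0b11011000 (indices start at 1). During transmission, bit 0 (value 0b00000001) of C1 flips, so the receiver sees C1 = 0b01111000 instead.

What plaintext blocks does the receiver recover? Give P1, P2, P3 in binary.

CBC decryption: P_i = D(K, C_i) ⊕ C_{i−1}, with C_{0} = IV.
Only C1 changed, to 0b01111000. In CBC, a change in C_i garbles P_i and flips the same bit in P_{i+1}. Decrypting the received ciphertext:
P1: D(K, 0b01111000) = 0b01000011; 0b01000011 ⊕ 0b01101100 = 0b00101111.
P2: D(K, 0b01010110) = 0b01101101; 0b01101101 ⊕ 0b01111000 = 0b00010101.
P3: D(K, 0b11011000) = 0b11100011; 0b11100011 ⊕ 0b01010110 = 0b10110101.
Blocks that differ from the original plaintext: P1, P2.

P1 = 0b00101111, P2 = 0b00010101, P3 = 0b10110101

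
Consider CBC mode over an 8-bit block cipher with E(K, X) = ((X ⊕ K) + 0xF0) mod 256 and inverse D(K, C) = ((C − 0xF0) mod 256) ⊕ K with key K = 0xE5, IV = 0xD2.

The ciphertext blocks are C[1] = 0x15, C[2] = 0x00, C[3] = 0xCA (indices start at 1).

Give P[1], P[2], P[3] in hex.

CBC decryption: P_i = D(K, C_i) ⊕ C_{i−1}, with C_{0} = IV.
P[1]: D(K, 0x15) = 0xC0; 0xC0 ⊕ 0xD2 = 0x12.
P[2]: D(K, 0x00) = 0xF5; 0xF5 ⊕ 0x15 = 0xE0.
P[3]: D(K, 0xCA) = 0x3F; 0x3F ⊕ 0x00 = 0x3F.

P[1] = 0x12, P[2] = 0xE0, P[3] = 0x3F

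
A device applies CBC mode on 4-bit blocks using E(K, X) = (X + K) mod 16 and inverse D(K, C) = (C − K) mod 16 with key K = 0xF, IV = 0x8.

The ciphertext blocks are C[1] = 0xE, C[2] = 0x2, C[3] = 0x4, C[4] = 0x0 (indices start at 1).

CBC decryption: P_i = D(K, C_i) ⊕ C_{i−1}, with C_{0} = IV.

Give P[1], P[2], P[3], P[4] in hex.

P[1] = 0x7, P[2] = 0xD, P[3] = 0x7, P[4] = 0x5

P[1]: D(K, 0xE) = 0xF; 0xF ⊕ 0x8 = 0x7.
P[2]: D(K, 0x2) = 0x3; 0x3 ⊕ 0xE = 0xD.
P[3]: D(K, 0x4) = 0x5; 0x5 ⊕ 0x2 = 0x7.
P[4]: D(K, 0x0) = 0x1; 0x1 ⊕ 0x4 = 0x5.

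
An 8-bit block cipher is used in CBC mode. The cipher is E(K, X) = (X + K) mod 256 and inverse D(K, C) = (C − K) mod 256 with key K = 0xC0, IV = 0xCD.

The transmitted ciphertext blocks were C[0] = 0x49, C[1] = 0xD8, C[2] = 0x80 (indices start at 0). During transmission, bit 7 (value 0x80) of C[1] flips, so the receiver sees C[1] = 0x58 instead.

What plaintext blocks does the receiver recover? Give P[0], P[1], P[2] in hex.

CBC decryption: P_i = D(K, C_i) ⊕ C_{i−1}, with C_{−1} = IV.
Only C[1] changed, to 0x58. In CBC, a change in C_i garbles P_i and flips the same bit in P_{i+1}. Decrypting the received ciphertext:
P[0]: D(K, 0x49) = 0x89; 0x89 ⊕ 0xCD = 0x44.
P[1]: D(K, 0x58) = 0x98; 0x98 ⊕ 0x49 = 0xD1.
P[2]: D(K, 0x80) = 0xC0; 0xC0 ⊕ 0x58 = 0x98.
Blocks that differ from the original plaintext: P[1], P[2].

P[0] = 0x44, P[1] = 0xD1, P[2] = 0x98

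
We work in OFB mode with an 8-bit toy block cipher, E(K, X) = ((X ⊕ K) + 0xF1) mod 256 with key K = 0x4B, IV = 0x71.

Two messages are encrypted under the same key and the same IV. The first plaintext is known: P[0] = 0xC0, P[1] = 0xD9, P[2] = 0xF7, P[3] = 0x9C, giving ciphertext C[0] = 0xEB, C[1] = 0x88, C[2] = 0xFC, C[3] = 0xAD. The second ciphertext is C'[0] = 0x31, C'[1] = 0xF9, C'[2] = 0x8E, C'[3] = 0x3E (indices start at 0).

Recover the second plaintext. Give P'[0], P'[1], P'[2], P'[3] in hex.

P'[0] = 0x1A, P'[1] = 0xA8, P'[2] = 0x85, P'[3] = 0x0F

In OFB with a reused IV, both messages share the same keystream S_i, so C_i ⊕ C'_i = P_i ⊕ P'_i and thus P'_i = P_i ⊕ C_i ⊕ C'_i.
P'[0]: 0xC0 ⊕ 0xEB ⊕ 0x31 = 0x1A.
P'[1]: 0xD9 ⊕ 0x88 ⊕ 0xF9 = 0xA8.
P'[2]: 0xF7 ⊕ 0xFC ⊕ 0x8E = 0x85.
P'[3]: 0x9C ⊕ 0xAD ⊕ 0x3E = 0x0F.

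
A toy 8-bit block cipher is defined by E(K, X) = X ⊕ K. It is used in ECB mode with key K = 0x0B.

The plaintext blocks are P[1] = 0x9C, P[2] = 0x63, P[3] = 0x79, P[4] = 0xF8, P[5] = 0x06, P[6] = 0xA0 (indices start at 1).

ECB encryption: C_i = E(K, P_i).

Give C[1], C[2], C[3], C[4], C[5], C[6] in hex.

C[1]: E(K, 0x9C) = 0x97.
C[2]: E(K, 0x63) = 0x68.
C[3]: E(K, 0x79) = 0x72.
C[4]: E(K, 0xF8) = 0xF3.
C[5]: E(K, 0x06) = 0x0D.
C[6]: E(K, 0xA0) = 0xAB.

C[1] = 0x97, C[2] = 0x68, C[3] = 0x72, C[4] = 0xF3, C[5] = 0x0D, C[6] = 0xAB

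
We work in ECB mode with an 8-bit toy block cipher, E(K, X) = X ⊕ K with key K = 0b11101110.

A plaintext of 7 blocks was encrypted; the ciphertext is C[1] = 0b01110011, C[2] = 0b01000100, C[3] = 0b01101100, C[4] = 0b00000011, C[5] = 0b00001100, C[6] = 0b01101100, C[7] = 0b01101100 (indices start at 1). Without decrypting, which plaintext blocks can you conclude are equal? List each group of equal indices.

P[3] = P[6] = P[7]

ECB encrypts each block independently with the same key, so equal ciphertext blocks imply equal plaintext blocks.
C[3] = C[6] = C[7] = 0b01101100, so P[3] = P[6] = P[7].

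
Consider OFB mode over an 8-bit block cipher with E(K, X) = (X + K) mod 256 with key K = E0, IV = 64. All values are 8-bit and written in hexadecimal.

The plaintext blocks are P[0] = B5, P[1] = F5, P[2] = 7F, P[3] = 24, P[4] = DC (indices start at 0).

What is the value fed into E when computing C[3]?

OFB encryption: S_i = E(K, S_{i−1}) with S_{−1} = IV; C_i = P_i ⊕ S_i.
C[0]: S = E(K, 64) = 44; B5 ⊕ 44 = F1.
C[1]: S = E(K, 44) = 24; F5 ⊕ 24 = D1.
C[2]: S = E(K, 24) = 04; 7F ⊕ 04 = 7B.
C[3]: S = E(K, 04) = E4; 24 ⊕ E4 = C0.
So the input to E for block [3] is 04.

04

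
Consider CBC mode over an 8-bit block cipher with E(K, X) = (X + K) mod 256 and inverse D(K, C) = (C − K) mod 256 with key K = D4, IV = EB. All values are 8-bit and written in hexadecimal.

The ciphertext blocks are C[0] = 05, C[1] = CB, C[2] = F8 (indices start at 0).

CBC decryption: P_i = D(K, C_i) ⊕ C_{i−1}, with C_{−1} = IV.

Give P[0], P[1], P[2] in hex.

P[0]: D(K, 05) = 31; 31 ⊕ EB = DA.
P[1]: D(K, CB) = F7; F7 ⊕ 05 = F2.
P[2]: D(K, F8) = 24; 24 ⊕ CB = EF.

P[0] = DA, P[1] = F2, P[2] = EF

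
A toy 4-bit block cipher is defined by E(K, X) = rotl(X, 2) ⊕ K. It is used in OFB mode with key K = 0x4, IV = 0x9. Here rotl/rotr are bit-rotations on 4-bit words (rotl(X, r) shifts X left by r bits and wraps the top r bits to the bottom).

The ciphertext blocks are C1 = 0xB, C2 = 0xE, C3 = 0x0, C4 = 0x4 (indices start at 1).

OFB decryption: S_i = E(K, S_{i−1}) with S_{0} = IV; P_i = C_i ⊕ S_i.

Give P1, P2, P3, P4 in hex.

P1: S = E(K, 0x9) = 0x2; 0xB ⊕ 0x2 = 0x9.
P2: S = E(K, 0x2) = 0xC; 0xE ⊕ 0xC = 0x2.
P3: S = E(K, 0xC) = 0x7; 0x0 ⊕ 0x7 = 0x7.
P4: S = E(K, 0x7) = 0x9; 0x4 ⊕ 0x9 = 0xD.

P1 = 0x9, P2 = 0x2, P3 = 0x7, P4 = 0xD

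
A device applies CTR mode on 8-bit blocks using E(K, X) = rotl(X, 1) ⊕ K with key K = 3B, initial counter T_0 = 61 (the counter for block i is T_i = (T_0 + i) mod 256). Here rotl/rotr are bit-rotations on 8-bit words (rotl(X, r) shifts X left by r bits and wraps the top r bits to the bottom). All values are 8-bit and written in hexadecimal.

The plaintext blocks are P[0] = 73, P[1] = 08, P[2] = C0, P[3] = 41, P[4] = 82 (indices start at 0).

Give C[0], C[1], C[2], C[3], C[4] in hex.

CTR encryption: S_i = E(K, T_i) where T_i is the counter for block i; C_i = P_i ⊕ S_i.
C[0]: T = 61, S = E(K, T) = F9; 73 ⊕ F9 = 8A.
C[1]: T = 62, S = E(K, T) = FF; 08 ⊕ FF = F7.
C[2]: T = 63, S = E(K, T) = FD; C0 ⊕ FD = 3D.
C[3]: T = 64, S = E(K, T) = F3; 41 ⊕ F3 = B2.
C[4]: T = 65, S = E(K, T) = F1; 82 ⊕ F1 = 73.

C[0] = 8A, C[1] = F7, C[2] = 3D, C[3] = B2, C[4] = 73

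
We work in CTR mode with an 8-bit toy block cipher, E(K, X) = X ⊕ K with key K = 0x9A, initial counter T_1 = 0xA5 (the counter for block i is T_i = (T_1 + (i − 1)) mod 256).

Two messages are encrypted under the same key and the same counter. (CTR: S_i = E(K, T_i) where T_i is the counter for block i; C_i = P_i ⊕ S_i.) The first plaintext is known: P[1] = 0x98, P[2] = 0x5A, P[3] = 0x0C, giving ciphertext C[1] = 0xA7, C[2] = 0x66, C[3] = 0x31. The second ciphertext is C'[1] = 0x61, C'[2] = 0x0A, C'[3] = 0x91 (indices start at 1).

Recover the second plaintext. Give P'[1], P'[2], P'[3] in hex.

P'[1] = 0x5E, P'[2] = 0x36, P'[3] = 0xAC

In CTR with a reused counter, both messages share the same keystream S_i, so C_i ⊕ C'_i = P_i ⊕ P'_i and thus P'_i = P_i ⊕ C_i ⊕ C'_i.
P'[1]: 0x98 ⊕ 0xA7 ⊕ 0x61 = 0x5E.
P'[2]: 0x5A ⊕ 0x66 ⊕ 0x0A = 0x36.
P'[3]: 0x0C ⊕ 0x31 ⊕ 0x91 = 0xAC.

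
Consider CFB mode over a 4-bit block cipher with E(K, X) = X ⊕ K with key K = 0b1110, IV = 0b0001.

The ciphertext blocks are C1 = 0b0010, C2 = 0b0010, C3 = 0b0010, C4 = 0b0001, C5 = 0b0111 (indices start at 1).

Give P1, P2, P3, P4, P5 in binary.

P1 = 0b1101, P2 = 0b1110, P3 = 0b1110, P4 = 0b1101, P5 = 0b1000

CFB decryption: P_i = C_i ⊕ E(K, C_{i−1}), with C_{0} = IV.
P1: E(K, 0b0001) = 0b1111; 0b0010 ⊕ 0b1111 = 0b1101.
P2: E(K, 0b0010) = 0b1100; 0b0010 ⊕ 0b1100 = 0b1110.
P3: E(K, 0b0010) = 0b1100; 0b0010 ⊕ 0b1100 = 0b1110.
P4: E(K, 0b0010) = 0b1100; 0b0001 ⊕ 0b1100 = 0b1101.
P5: E(K, 0b0001) = 0b1111; 0b0111 ⊕ 0b1111 = 0b1000.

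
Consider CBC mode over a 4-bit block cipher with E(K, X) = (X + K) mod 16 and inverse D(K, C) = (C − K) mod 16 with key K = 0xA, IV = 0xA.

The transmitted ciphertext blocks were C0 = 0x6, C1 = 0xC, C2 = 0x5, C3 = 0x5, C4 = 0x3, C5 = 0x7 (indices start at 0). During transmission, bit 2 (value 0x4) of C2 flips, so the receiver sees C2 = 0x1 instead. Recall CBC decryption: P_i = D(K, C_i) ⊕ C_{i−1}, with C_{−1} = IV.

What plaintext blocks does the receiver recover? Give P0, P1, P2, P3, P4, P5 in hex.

Only C2 changed, to 0x1. In CBC, a change in C_i garbles P_i and flips the same bit in P_{i+1}. Decrypting the received ciphertext:
P0: D(K, 0x6) = 0xC; 0xC ⊕ 0xA = 0x6.
P1: D(K, 0xC) = 0x2; 0x2 ⊕ 0x6 = 0x4.
P2: D(K, 0x1) = 0x7; 0x7 ⊕ 0xC = 0xB.
P3: D(K, 0x5) = 0xB; 0xB ⊕ 0x1 = 0xA.
P4: D(K, 0x3) = 0x9; 0x9 ⊕ 0x5 = 0xC.
P5: D(K, 0x7) = 0xD; 0xD ⊕ 0x3 = 0xE.
Blocks that differ from the original plaintext: P2, P3.

P0 = 0x6, P1 = 0x4, P2 = 0xB, P3 = 0xA, P4 = 0xC, P5 = 0xE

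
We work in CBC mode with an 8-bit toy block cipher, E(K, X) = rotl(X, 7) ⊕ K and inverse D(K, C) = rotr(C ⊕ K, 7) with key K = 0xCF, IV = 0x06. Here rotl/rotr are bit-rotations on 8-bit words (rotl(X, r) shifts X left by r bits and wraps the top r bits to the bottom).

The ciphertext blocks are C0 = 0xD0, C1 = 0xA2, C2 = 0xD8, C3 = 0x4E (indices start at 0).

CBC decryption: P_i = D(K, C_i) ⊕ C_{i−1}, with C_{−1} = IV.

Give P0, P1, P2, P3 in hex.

P0 = 0x38, P1 = 0x0A, P2 = 0x8C, P3 = 0xDB

P0: D(K, 0xD0) = 0x3E; 0x3E ⊕ 0x06 = 0x38.
P1: D(K, 0xA2) = 0xDA; 0xDA ⊕ 0xD0 = 0x0A.
P2: D(K, 0xD8) = 0x2E; 0x2E ⊕ 0xA2 = 0x8C.
P3: D(K, 0x4E) = 0x03; 0x03 ⊕ 0xD8 = 0xDB.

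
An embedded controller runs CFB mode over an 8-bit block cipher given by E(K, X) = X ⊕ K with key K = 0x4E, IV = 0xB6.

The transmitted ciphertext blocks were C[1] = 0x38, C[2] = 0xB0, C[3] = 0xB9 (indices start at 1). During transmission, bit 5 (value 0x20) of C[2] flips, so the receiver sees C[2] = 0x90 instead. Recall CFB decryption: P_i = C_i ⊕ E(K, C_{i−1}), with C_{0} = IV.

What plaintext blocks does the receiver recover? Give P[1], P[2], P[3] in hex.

Only C[2] changed, to 0x90. In CFB, a change in C_i flips the same bit in P_i and garbles P_{i+1}. Decrypting the received ciphertext:
P[1]: E(K, 0xB6) = 0xF8; 0x38 ⊕ 0xF8 = 0xC0.
P[2]: E(K, 0x38) = 0x76; 0x90 ⊕ 0x76 = 0xE6.
P[3]: E(K, 0x90) = 0xDE; 0xB9 ⊕ 0xDE = 0x67.
Blocks that differ from the original plaintext: P[2], P[3].

P[1] = 0xC0, P[2] = 0xE6, P[3] = 0x67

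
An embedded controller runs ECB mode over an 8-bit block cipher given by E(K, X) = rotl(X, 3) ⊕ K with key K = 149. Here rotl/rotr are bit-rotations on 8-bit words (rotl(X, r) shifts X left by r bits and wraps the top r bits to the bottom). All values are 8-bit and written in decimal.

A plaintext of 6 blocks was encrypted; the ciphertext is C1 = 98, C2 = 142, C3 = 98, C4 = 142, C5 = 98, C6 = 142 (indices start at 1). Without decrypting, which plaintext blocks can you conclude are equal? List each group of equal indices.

P1 = P3 = P5; P2 = P4 = P6

ECB encrypts each block independently with the same key, so equal ciphertext blocks imply equal plaintext blocks.
C1 = C3 = C5 = 98, so P1 = P3 = P5.
C2 = C4 = C6 = 142, so P2 = P4 = P6.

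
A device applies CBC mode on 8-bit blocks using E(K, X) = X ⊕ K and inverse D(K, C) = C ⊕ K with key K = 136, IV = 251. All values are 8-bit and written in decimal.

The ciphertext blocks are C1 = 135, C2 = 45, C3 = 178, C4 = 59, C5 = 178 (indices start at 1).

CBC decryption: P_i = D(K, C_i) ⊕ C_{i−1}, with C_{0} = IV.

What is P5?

P5: D(K, 178) = 58; 58 ⊕ 59 = 1.

P5 = 1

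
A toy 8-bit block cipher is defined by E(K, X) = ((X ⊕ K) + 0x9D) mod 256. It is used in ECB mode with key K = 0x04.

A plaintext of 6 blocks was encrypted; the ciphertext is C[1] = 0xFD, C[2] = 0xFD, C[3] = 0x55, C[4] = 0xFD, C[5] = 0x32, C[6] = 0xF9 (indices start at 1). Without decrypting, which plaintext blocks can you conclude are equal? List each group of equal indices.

P[1] = P[2] = P[4]

ECB encrypts each block independently with the same key, so equal ciphertext blocks imply equal plaintext blocks.
C[1] = C[2] = C[4] = 0xFD, so P[1] = P[2] = P[4].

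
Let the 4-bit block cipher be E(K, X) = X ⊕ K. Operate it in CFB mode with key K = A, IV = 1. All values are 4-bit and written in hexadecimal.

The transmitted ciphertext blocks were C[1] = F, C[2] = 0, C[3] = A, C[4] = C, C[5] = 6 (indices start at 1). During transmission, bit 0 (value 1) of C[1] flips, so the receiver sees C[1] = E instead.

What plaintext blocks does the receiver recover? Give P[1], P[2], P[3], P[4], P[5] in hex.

P[1] = 5, P[2] = 4, P[3] = 0, P[4] = C, P[5] = 0

CFB decryption: P_i = C_i ⊕ E(K, C_{i−1}), with C_{0} = IV.
Only C[1] changed, to E. In CFB, a change in C_i flips the same bit in P_i and garbles P_{i+1}. Decrypting the received ciphertext:
P[1]: E(K, 1) = B; E ⊕ B = 5.
P[2]: E(K, E) = 4; 0 ⊕ 4 = 4.
P[3]: E(K, 0) = A; A ⊕ A = 0.
P[4]: E(K, A) = 0; C ⊕ 0 = C.
P[5]: E(K, C) = 6; 6 ⊕ 6 = 0.
Blocks that differ from the original plaintext: P[1], P[2].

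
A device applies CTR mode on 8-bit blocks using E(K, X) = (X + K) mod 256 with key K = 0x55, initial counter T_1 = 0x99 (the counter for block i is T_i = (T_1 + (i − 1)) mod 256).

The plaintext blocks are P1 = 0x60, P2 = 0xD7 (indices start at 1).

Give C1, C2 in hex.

CTR encryption: S_i = E(K, T_i) where T_i is the counter for block i; C_i = P_i ⊕ S_i.
C1: T = 0x99, S = E(K, T) = 0xEE; 0x60 ⊕ 0xEE = 0x8E.
C2: T = 0x9A, S = E(K, T) = 0xEF; 0xD7 ⊕ 0xEF = 0x38.

C1 = 0x8E, C2 = 0x38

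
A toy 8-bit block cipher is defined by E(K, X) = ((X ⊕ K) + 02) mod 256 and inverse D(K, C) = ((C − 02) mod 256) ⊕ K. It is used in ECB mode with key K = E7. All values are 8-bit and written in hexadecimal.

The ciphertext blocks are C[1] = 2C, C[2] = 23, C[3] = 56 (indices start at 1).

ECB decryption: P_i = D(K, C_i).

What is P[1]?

P[1] = CD

P[1]: D(K, 2C) = CD.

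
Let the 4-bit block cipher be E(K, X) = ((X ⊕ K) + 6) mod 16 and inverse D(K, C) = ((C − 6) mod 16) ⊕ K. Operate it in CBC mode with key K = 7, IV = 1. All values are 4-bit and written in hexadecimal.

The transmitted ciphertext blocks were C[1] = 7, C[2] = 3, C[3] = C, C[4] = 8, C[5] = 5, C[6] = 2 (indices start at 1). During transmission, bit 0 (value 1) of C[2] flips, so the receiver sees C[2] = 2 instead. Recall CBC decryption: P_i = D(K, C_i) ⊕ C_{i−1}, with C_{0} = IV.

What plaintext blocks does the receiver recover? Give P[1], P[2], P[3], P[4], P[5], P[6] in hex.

P[1] = 7, P[2] = C, P[3] = 3, P[4] = 9, P[5] = 0, P[6] = E

Only C[2] changed, to 2. In CBC, a change in C_i garbles P_i and flips the same bit in P_{i+1}. Decrypting the received ciphertext:
P[1]: D(K, 7) = 6; 6 ⊕ 1 = 7.
P[2]: D(K, 2) = B; B ⊕ 7 = C.
P[3]: D(K, C) = 1; 1 ⊕ 2 = 3.
P[4]: D(K, 8) = 5; 5 ⊕ C = 9.
P[5]: D(K, 5) = 8; 8 ⊕ 8 = 0.
P[6]: D(K, 2) = B; B ⊕ 5 = E.
Blocks that differ from the original plaintext: P[2], P[3].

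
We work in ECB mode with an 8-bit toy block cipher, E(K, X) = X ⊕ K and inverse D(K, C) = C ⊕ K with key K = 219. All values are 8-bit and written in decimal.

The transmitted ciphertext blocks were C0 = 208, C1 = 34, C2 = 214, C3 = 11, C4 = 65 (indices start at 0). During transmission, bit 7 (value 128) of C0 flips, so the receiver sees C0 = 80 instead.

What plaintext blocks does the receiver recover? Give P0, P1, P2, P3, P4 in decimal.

P0 = 139, P1 = 249, P2 = 13, P3 = 208, P4 = 154

ECB decryption: P_i = D(K, C_i).
Only C0 changed, to 80. In ECB, a change in C_i affects only P_i. Decrypting the received ciphertext:
P0: D(K, 80) = 139.
P1: D(K, 34) = 249.
P2: D(K, 214) = 13.
P3: D(K, 11) = 208.
P4: D(K, 65) = 154.
Blocks that differ from the original plaintext: P0.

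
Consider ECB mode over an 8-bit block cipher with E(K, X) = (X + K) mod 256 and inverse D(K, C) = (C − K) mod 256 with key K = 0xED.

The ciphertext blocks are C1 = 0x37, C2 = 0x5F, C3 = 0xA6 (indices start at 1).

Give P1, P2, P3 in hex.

P1 = 0x4A, P2 = 0x72, P3 = 0xB9

ECB decryption: P_i = D(K, C_i).
P1: D(K, 0x37) = 0x4A.
P2: D(K, 0x5F) = 0x72.
P3: D(K, 0xA6) = 0xB9.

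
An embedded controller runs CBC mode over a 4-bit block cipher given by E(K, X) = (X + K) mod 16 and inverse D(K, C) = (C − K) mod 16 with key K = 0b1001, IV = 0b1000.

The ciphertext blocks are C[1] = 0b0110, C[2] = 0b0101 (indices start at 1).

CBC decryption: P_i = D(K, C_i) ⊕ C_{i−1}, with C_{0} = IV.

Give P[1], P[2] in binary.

P[1] = 0b0101, P[2] = 0b1010

P[1]: D(K, 0b0110) = 0b1101; 0b1101 ⊕ 0b1000 = 0b0101.
P[2]: D(K, 0b0101) = 0b1100; 0b1100 ⊕ 0b0110 = 0b1010.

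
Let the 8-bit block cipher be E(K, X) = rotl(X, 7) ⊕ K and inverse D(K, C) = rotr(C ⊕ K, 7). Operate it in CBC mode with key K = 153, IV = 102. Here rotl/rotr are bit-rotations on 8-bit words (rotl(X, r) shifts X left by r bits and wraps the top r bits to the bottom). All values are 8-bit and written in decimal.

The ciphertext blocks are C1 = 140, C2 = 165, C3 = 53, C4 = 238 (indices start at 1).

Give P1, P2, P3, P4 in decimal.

P1 = 76, P2 = 244, P3 = 252, P4 = 219

CBC decryption: P_i = D(K, C_i) ⊕ C_{i−1}, with C_{0} = IV.
P1: D(K, 140) = 42; 42 ⊕ 102 = 76.
P2: D(K, 165) = 120; 120 ⊕ 140 = 244.
P3: D(K, 53) = 89; 89 ⊕ 165 = 252.
P4: D(K, 238) = 238; 238 ⊕ 53 = 219.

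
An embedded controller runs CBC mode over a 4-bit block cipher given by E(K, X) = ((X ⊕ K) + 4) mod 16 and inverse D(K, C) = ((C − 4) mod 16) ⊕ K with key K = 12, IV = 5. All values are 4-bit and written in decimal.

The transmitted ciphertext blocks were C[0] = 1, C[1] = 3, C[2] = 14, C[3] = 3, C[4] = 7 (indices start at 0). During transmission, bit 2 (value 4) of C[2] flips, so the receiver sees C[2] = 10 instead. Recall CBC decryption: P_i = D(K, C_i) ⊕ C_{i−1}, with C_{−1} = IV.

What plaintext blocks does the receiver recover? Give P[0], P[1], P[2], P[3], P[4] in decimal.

P[0] = 4, P[1] = 2, P[2] = 9, P[3] = 9, P[4] = 12

Only C[2] changed, to 10. In CBC, a change in C_i garbles P_i and flips the same bit in P_{i+1}. Decrypting the received ciphertext:
P[0]: D(K, 1) = 1; 1 ⊕ 5 = 4.
P[1]: D(K, 3) = 3; 3 ⊕ 1 = 2.
P[2]: D(K, 10) = 10; 10 ⊕ 3 = 9.
P[3]: D(K, 3) = 3; 3 ⊕ 10 = 9.
P[4]: D(K, 7) = 15; 15 ⊕ 3 = 12.
Blocks that differ from the original plaintext: P[2], P[3].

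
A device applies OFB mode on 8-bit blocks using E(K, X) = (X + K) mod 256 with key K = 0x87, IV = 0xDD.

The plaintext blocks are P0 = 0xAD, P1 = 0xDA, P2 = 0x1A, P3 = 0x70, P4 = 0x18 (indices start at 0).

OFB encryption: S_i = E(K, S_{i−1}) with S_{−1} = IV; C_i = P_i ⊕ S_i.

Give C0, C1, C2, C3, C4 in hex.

C0 = 0xC9, C1 = 0x31, C2 = 0x68, C3 = 0x89, C4 = 0x98

C0: S = E(K, 0xDD) = 0x64; 0xAD ⊕ 0x64 = 0xC9.
C1: S = E(K, 0x64) = 0xEB; 0xDA ⊕ 0xEB = 0x31.
C2: S = E(K, 0xEB) = 0x72; 0x1A ⊕ 0x72 = 0x68.
C3: S = E(K, 0x72) = 0xF9; 0x70 ⊕ 0xF9 = 0x89.
C4: S = E(K, 0xF9) = 0x80; 0x18 ⊕ 0x80 = 0x98.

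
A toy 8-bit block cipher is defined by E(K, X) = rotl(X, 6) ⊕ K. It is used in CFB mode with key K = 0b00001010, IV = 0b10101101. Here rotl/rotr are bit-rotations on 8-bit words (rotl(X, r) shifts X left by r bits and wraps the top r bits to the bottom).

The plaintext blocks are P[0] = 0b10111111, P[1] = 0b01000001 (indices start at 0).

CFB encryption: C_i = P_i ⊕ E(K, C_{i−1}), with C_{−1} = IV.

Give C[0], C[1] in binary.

C[0] = 0b11011110, C[1] = 0b11111100

C[0]: E(K, 0b10101101) = 0b01100001; 0b10111111 ⊕ 0b01100001 = 0b11011110.
C[1]: E(K, 0b11011110) = 0b10111101; 0b01000001 ⊕ 0b10111101 = 0b11111100.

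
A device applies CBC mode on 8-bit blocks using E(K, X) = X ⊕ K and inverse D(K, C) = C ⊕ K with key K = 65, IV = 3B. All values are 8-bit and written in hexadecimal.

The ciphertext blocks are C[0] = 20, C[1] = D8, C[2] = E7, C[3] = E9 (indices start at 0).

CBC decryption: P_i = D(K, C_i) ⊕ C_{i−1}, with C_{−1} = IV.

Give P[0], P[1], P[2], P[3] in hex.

P[0] = 7E, P[1] = 9D, P[2] = 5A, P[3] = 6B

P[0]: D(K, 20) = 45; 45 ⊕ 3B = 7E.
P[1]: D(K, D8) = BD; BD ⊕ 20 = 9D.
P[2]: D(K, E7) = 82; 82 ⊕ D8 = 5A.
P[3]: D(K, E9) = 8C; 8C ⊕ E7 = 6B.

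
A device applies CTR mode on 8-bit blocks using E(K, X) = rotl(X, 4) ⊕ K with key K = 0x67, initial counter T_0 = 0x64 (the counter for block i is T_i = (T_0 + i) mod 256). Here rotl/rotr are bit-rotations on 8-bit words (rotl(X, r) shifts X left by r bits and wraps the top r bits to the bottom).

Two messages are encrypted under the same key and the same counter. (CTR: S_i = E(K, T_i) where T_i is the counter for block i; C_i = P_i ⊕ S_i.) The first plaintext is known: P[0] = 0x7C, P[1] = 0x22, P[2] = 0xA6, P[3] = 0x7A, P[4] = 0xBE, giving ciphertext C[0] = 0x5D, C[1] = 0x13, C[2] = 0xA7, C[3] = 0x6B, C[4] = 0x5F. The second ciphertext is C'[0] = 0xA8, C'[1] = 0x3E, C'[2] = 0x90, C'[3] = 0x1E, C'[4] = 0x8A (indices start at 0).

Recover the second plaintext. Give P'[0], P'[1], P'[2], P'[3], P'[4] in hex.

P'[0] = 0x89, P'[1] = 0x0F, P'[2] = 0x91, P'[3] = 0x0F, P'[4] = 0x6B

In CTR with a reused counter, both messages share the same keystream S_i, so C_i ⊕ C'_i = P_i ⊕ P'_i and thus P'_i = P_i ⊕ C_i ⊕ C'_i.
P'[0]: 0x7C ⊕ 0x5D ⊕ 0xA8 = 0x89.
P'[1]: 0x22 ⊕ 0x13 ⊕ 0x3E = 0x0F.
P'[2]: 0xA6 ⊕ 0xA7 ⊕ 0x90 = 0x91.
P'[3]: 0x7A ⊕ 0x6B ⊕ 0x1E = 0x0F.
P'[4]: 0xBE ⊕ 0x5F ⊕ 0x8A = 0x6B.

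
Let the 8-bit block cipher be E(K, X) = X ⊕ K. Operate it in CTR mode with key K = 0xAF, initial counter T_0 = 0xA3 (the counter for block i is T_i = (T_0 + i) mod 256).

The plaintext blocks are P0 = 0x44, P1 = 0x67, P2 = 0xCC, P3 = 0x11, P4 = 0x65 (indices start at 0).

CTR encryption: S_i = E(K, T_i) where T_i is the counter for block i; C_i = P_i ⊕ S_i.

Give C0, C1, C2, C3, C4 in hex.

C0 = 0x48, C1 = 0x6C, C2 = 0xC6, C3 = 0x18, C4 = 0x6D

C0: T = 0xA3, S = E(K, T) = 0x0C; 0x44 ⊕ 0x0C = 0x48.
C1: T = 0xA4, S = E(K, T) = 0x0B; 0x67 ⊕ 0x0B = 0x6C.
C2: T = 0xA5, S = E(K, T) = 0x0A; 0xCC ⊕ 0x0A = 0xC6.
C3: T = 0xA6, S = E(K, T) = 0x09; 0x11 ⊕ 0x09 = 0x18.
C4: T = 0xA7, S = E(K, T) = 0x08; 0x65 ⊕ 0x08 = 0x6D.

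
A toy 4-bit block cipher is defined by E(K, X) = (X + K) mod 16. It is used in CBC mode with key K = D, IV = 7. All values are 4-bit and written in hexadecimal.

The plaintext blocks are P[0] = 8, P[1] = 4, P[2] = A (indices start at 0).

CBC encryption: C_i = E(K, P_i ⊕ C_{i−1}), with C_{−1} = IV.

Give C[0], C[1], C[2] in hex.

C[0] = C, C[1] = 5, C[2] = C

C[0]: P[0] ⊕ 7 = F; E(K, F) = C.
C[1]: P[1] ⊕ C = 8; E(K, 8) = 5.
C[2]: P[2] ⊕ 5 = F; E(K, F) = C.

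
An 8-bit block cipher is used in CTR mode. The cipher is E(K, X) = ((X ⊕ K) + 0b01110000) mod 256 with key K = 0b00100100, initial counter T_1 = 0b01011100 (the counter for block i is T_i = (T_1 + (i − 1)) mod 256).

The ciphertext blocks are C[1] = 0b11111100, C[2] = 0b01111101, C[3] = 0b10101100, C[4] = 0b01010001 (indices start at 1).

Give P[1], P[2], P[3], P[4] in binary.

CTR decryption: S_i = E(K, T_i) where T_i is the counter for block i; P_i = C_i ⊕ S_i.
P[1]: T = 0b01011100, S = E(K, T) = 0b11101000; 0b11111100 ⊕ 0b11101000 = 0b00010100.
P[2]: T = 0b01011101, S = E(K, T) = 0b11101001; 0b01111101 ⊕ 0b11101001 = 0b10010100.
P[3]: T = 0b01011110, S = E(K, T) = 0b11101010; 0b10101100 ⊕ 0b11101010 = 0b01000110.
P[4]: T = 0b01011111, S = E(K, T) = 0b11101011; 0b01010001 ⊕ 0b11101011 = 0b10111010.

P[1] = 0b00010100, P[2] = 0b10010100, P[3] = 0b01000110, P[4] = 0b10111010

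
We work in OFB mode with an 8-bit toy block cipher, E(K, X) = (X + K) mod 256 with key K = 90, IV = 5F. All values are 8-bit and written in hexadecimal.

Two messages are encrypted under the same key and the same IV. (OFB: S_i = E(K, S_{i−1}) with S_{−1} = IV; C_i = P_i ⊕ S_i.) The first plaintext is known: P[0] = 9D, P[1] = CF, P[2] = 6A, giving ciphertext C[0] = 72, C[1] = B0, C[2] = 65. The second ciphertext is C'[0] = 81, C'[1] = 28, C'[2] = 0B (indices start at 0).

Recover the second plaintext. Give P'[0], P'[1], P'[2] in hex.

P'[0] = 6E, P'[1] = 57, P'[2] = 04

In OFB with a reused IV, both messages share the same keystream S_i, so C_i ⊕ C'_i = P_i ⊕ P'_i and thus P'_i = P_i ⊕ C_i ⊕ C'_i.
P'[0]: 9D ⊕ 72 ⊕ 81 = 6E.
P'[1]: CF ⊕ B0 ⊕ 28 = 57.
P'[2]: 6A ⊕ 65 ⊕ 0B = 04.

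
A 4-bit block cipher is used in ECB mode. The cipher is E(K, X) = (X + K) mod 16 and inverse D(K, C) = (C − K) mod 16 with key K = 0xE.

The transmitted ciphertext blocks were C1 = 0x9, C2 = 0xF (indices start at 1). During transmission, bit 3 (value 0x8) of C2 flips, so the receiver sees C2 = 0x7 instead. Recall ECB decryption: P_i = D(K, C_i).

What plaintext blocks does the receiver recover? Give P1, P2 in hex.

P1 = 0xB, P2 = 0x9

Only C2 changed, to 0x7. In ECB, a change in C_i affects only P_i. Decrypting the received ciphertext:
P1: D(K, 0x9) = 0xB.
P2: D(K, 0x7) = 0x9.
Blocks that differ from the original plaintext: P2.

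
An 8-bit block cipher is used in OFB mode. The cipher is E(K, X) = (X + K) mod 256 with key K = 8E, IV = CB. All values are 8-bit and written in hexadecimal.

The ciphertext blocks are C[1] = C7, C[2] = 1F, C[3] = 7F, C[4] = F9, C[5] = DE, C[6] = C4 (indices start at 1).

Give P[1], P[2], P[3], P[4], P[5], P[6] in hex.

OFB decryption: S_i = E(K, S_{i−1}) with S_{0} = IV; P_i = C_i ⊕ S_i.
P[1]: S = E(K, CB) = 59; C7 ⊕ 59 = 9E.
P[2]: S = E(K, 59) = E7; 1F ⊕ E7 = F8.
P[3]: S = E(K, E7) = 75; 7F ⊕ 75 = 0A.
P[4]: S = E(K, 75) = 03; F9 ⊕ 03 = FA.
P[5]: S = E(K, 03) = 91; DE ⊕ 91 = 4F.
P[6]: S = E(K, 91) = 1F; C4 ⊕ 1F = DB.

P[1] = 9E, P[2] = F8, P[3] = 0A, P[4] = FA, P[5] = 4F, P[6] = DB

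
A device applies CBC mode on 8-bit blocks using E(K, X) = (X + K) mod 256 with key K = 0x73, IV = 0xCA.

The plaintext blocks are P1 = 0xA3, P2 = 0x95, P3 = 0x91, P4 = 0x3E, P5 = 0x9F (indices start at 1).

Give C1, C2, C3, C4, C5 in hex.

CBC encryption: C_i = E(K, P_i ⊕ C_{i−1}), with C_{0} = IV.
C1: P1 ⊕ 0xCA = 0x69; E(K, 0x69) = 0xDC.
C2: P2 ⊕ 0xDC = 0x49; E(K, 0x49) = 0xBC.
C3: P3 ⊕ 0xBC = 0x2D; E(K, 0x2D) = 0xA0.
C4: P4 ⊕ 0xA0 = 0x9E; E(K, 0x9E) = 0x11.
C5: P5 ⊕ 0x11 = 0x8E; E(K, 0x8E) = 0x01.

C1 = 0xDC, C2 = 0xBC, C3 = 0xA0, C4 = 0x11, C5 = 0x01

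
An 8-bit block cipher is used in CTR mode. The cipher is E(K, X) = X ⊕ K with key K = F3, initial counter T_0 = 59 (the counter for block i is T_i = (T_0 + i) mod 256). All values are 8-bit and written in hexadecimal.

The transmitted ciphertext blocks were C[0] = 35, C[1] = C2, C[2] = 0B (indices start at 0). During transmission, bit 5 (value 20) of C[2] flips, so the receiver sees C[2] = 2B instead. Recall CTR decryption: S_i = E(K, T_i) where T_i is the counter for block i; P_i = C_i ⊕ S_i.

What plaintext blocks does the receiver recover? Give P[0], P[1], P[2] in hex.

Only C[2] changed, to 2B. In CTR, a change in C_i flips the same bit in P_i only; the keystream is unaffected. Decrypting the received ciphertext:
P[0]: T = 59, S = E(K, T) = AA; 35 ⊕ AA = 9F.
P[1]: T = 5A, S = E(K, T) = A9; C2 ⊕ A9 = 6B.
P[2]: T = 5B, S = E(K, T) = A8; 2B ⊕ A8 = 83.
Blocks that differ from the original plaintext: P[2].

P[0] = 9F, P[1] = 6B, P[2] = 83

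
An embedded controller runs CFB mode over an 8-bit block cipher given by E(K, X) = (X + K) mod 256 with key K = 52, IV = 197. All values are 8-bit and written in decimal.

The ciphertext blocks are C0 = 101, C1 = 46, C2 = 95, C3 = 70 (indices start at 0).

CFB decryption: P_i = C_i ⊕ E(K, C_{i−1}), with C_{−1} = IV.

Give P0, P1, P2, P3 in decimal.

P0 = 156, P1 = 183, P2 = 61, P3 = 213

P0: E(K, 197) = 249; 101 ⊕ 249 = 156.
P1: E(K, 101) = 153; 46 ⊕ 153 = 183.
P2: E(K, 46) = 98; 95 ⊕ 98 = 61.
P3: E(K, 95) = 147; 70 ⊕ 147 = 213.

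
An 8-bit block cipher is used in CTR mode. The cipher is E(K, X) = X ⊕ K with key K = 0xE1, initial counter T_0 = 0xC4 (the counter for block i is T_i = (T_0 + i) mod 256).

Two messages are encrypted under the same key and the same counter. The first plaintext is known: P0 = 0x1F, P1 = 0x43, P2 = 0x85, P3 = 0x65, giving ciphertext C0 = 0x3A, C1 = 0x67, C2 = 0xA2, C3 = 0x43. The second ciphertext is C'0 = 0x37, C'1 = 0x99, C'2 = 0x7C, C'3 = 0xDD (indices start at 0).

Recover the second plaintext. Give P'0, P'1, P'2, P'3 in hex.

P'0 = 0x12, P'1 = 0xBD, P'2 = 0x5B, P'3 = 0xFB

In CTR with a reused counter, both messages share the same keystream S_i, so C_i ⊕ C'_i = P_i ⊕ P'_i and thus P'_i = P_i ⊕ C_i ⊕ C'_i.
P'0: 0x1F ⊕ 0x3A ⊕ 0x37 = 0x12.
P'1: 0x43 ⊕ 0x67 ⊕ 0x99 = 0xBD.
P'2: 0x85 ⊕ 0xA2 ⊕ 0x7C = 0x5B.
P'3: 0x65 ⊕ 0x43 ⊕ 0xDD = 0xFB.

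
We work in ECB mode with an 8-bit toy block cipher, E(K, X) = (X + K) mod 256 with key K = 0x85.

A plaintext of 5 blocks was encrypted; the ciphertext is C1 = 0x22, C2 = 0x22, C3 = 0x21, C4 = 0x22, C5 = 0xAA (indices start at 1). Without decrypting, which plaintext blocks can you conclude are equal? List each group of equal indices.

ECB encrypts each block independently with the same key, so equal ciphertext blocks imply equal plaintext blocks.
C1 = C2 = C4 = 0x22, so P1 = P2 = P4.

P1 = P2 = P4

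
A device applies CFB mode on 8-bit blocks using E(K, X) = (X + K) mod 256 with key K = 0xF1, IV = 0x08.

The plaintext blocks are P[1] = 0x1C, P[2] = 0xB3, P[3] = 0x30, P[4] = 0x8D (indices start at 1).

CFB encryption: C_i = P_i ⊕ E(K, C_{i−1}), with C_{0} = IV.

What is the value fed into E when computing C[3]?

0x65

C[1]: E(K, 0x08) = 0xF9; 0x1C ⊕ 0xF9 = 0xE5.
C[2]: E(K, 0xE5) = 0xD6; 0xB3 ⊕ 0xD6 = 0x65.
C[3]: E(K, 0x65) = 0x56; 0x30 ⊕ 0x56 = 0x66.
So the input to E for block [3] is 0x65.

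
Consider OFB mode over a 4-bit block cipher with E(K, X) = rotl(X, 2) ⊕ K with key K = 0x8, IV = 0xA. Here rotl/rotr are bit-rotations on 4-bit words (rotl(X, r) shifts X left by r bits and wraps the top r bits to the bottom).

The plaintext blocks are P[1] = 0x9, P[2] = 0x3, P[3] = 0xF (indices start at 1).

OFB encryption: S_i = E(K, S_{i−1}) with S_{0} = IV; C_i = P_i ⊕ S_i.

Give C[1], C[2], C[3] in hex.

C[1] = 0xB, C[2] = 0x3, C[3] = 0x7

C[1]: S = E(K, 0xA) = 0x2; 0x9 ⊕ 0x2 = 0xB.
C[2]: S = E(K, 0x2) = 0x0; 0x3 ⊕ 0x0 = 0x3.
C[3]: S = E(K, 0x0) = 0x8; 0xF ⊕ 0x8 = 0x7.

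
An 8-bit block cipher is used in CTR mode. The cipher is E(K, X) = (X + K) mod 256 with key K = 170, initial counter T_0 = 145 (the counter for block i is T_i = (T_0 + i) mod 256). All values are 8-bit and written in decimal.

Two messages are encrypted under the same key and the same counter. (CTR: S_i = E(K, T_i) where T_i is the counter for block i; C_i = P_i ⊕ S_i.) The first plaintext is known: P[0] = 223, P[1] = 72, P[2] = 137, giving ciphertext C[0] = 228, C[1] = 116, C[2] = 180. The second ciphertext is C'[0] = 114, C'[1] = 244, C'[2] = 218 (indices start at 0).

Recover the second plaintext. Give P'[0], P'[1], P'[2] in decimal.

In CTR with a reused counter, both messages share the same keystream S_i, so C_i ⊕ C'_i = P_i ⊕ P'_i and thus P'_i = P_i ⊕ C_i ⊕ C'_i.
P'[0]: 223 ⊕ 228 ⊕ 114 = 73.
P'[1]: 72 ⊕ 116 ⊕ 244 = 200.
P'[2]: 137 ⊕ 180 ⊕ 218 = 231.

P'[0] = 73, P'[1] = 200, P'[2] = 231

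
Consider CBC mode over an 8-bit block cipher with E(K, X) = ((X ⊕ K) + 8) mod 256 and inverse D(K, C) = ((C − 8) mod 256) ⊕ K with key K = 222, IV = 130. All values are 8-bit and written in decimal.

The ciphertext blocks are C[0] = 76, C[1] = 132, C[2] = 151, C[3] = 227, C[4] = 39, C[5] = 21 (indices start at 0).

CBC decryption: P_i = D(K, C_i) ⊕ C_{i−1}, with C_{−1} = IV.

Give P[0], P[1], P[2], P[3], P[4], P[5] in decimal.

P[0] = 24, P[1] = 238, P[2] = 213, P[3] = 146, P[4] = 34, P[5] = 244

P[0]: D(K, 76) = 154; 154 ⊕ 130 = 24.
P[1]: D(K, 132) = 162; 162 ⊕ 76 = 238.
P[2]: D(K, 151) = 81; 81 ⊕ 132 = 213.
P[3]: D(K, 227) = 5; 5 ⊕ 151 = 146.
P[4]: D(K, 39) = 193; 193 ⊕ 227 = 34.
P[5]: D(K, 21) = 211; 211 ⊕ 39 = 244.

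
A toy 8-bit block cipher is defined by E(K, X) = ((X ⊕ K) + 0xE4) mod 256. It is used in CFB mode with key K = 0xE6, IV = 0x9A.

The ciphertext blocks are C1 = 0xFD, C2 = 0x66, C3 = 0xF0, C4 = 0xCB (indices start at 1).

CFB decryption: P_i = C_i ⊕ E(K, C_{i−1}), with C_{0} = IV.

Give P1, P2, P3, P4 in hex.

P1 = 0x9D, P2 = 0x99, P3 = 0x94, P4 = 0x31

P1: E(K, 0x9A) = 0x60; 0xFD ⊕ 0x60 = 0x9D.
P2: E(K, 0xFD) = 0xFF; 0x66 ⊕ 0xFF = 0x99.
P3: E(K, 0x66) = 0x64; 0xF0 ⊕ 0x64 = 0x94.
P4: E(K, 0xF0) = 0xFA; 0xCB ⊕ 0xFA = 0x31.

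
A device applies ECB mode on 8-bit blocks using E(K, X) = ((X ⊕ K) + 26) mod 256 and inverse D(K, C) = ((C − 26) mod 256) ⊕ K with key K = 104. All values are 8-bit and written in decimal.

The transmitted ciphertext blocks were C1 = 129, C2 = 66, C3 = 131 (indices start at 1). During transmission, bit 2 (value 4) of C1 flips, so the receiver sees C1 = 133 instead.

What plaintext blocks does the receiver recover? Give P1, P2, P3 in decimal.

P1 = 3, P2 = 64, P3 = 1

ECB decryption: P_i = D(K, C_i).
Only C1 changed, to 133. In ECB, a change in C_i affects only P_i. Decrypting the received ciphertext:
P1: D(K, 133) = 3.
P2: D(K, 66) = 64.
P3: D(K, 131) = 1.
Blocks that differ from the original plaintext: P1.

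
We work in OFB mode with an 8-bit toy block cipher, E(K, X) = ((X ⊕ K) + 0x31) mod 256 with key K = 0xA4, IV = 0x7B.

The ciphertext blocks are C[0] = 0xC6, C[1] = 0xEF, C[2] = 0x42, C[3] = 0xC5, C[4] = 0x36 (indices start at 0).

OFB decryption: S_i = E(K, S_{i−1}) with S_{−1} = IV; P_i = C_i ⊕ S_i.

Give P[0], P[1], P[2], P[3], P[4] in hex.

P[0]: S = E(K, 0x7B) = 0x10; 0xC6 ⊕ 0x10 = 0xD6.
P[1]: S = E(K, 0x10) = 0xE5; 0xEF ⊕ 0xE5 = 0x0A.
P[2]: S = E(K, 0xE5) = 0x72; 0x42 ⊕ 0x72 = 0x30.
P[3]: S = E(K, 0x72) = 0x07; 0xC5 ⊕ 0x07 = 0xC2.
P[4]: S = E(K, 0x07) = 0xD4; 0x36 ⊕ 0xD4 = 0xE2.

P[0] = 0xD6, P[1] = 0x0A, P[2] = 0x30, P[3] = 0xC2, P[4] = 0xE2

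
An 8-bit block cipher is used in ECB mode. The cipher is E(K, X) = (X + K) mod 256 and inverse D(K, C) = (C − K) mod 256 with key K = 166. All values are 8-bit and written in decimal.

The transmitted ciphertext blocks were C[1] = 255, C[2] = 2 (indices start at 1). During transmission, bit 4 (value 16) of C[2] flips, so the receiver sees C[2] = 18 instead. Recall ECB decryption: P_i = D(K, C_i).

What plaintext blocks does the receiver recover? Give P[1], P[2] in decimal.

P[1] = 89, P[2] = 108

Only C[2] changed, to 18. In ECB, a change in C_i affects only P_i. Decrypting the received ciphertext:
P[1]: D(K, 255) = 89.
P[2]: D(K, 18) = 108.
Blocks that differ from the original plaintext: P[2].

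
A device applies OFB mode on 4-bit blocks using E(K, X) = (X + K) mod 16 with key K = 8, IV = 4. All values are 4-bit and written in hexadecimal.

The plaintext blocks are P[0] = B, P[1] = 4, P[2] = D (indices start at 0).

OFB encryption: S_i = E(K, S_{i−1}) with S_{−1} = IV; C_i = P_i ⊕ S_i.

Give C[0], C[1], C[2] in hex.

C[0]: S = E(K, 4) = C; B ⊕ C = 7.
C[1]: S = E(K, C) = 4; 4 ⊕ 4 = 0.
C[2]: S = E(K, 4) = C; D ⊕ C = 1.

C[0] = 7, C[1] = 0, C[2] = 1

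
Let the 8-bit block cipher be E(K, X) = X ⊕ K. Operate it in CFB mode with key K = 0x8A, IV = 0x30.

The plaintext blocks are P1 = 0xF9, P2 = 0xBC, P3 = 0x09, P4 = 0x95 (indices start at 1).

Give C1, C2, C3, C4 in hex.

C1 = 0x43, C2 = 0x75, C3 = 0xF6, C4 = 0xE9

CFB encryption: C_i = P_i ⊕ E(K, C_{i−1}), with C_{0} = IV.
C1: E(K, 0x30) = 0xBA; 0xF9 ⊕ 0xBA = 0x43.
C2: E(K, 0x43) = 0xC9; 0xBC ⊕ 0xC9 = 0x75.
C3: E(K, 0x75) = 0xFF; 0x09 ⊕ 0xFF = 0xF6.
C4: E(K, 0xF6) = 0x7C; 0x95 ⊕ 0x7C = 0xE9.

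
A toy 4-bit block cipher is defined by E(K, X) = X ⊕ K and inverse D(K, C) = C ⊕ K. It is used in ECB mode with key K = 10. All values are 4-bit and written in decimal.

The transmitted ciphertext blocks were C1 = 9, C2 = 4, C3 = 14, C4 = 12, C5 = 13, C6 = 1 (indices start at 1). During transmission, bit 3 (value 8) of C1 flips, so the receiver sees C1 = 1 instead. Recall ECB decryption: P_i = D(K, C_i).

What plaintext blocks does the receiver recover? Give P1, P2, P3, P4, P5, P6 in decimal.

Only C1 changed, to 1. In ECB, a change in C_i affects only P_i. Decrypting the received ciphertext:
P1: D(K, 1) = 11.
P2: D(K, 4) = 14.
P3: D(K, 14) = 4.
P4: D(K, 12) = 6.
P5: D(K, 13) = 7.
P6: D(K, 1) = 11.
Blocks that differ from the original plaintext: P1.

P1 = 11, P2 = 14, P3 = 4, P4 = 6, P5 = 7, P6 = 11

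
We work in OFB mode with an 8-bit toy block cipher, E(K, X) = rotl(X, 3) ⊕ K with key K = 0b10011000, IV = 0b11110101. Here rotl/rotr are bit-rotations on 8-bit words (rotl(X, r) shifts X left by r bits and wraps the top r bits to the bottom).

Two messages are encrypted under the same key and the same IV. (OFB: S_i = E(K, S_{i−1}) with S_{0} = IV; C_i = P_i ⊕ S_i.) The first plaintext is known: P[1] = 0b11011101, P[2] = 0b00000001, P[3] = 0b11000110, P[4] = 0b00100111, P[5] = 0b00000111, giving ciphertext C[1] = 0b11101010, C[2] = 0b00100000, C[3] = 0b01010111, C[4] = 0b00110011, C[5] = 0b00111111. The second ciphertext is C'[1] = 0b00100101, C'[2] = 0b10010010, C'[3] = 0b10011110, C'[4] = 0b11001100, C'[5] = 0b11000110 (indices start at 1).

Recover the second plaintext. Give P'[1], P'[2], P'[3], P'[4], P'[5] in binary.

In OFB with a reused IV, both messages share the same keystream S_i, so C_i ⊕ C'_i = P_i ⊕ P'_i and thus P'_i = P_i ⊕ C_i ⊕ C'_i.
P'[1]: 0b11011101 ⊕ 0b11101010 ⊕ 0b00100101 = 0b00010010.
P'[2]: 0b00000001 ⊕ 0b00100000 ⊕ 0b10010010 = 0b10110011.
P'[3]: 0b11000110 ⊕ 0b01010111 ⊕ 0b10011110 = 0b00001111.
P'[4]: 0b00100111 ⊕ 0b00110011 ⊕ 0b11001100 = 0b11011000.
P'[5]: 0b00000111 ⊕ 0b00111111 ⊕ 0b11000110 = 0b11111110.

P'[1] = 0b00010010, P'[2] = 0b10110011, P'[3] = 0b00001111, P'[4] = 0b11011000, P'[5] = 0b11111110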